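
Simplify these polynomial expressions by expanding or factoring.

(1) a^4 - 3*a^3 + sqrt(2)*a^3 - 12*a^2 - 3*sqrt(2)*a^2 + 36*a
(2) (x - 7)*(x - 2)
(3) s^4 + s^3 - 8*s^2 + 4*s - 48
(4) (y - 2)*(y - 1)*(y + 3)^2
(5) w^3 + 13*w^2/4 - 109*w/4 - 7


(1) = a*(a - 3)*(a - 2*sqrt(2))*(a + 3*sqrt(2))
(2) = x^2 - 9*x + 14
(3) = (s - 3)*(s + 4)*(s - 2*I)*(s + 2*I)
(4) = y^4 + 3*y^3 - 7*y^2 - 15*y + 18
(5) = (w - 4)*(w + 1/4)*(w + 7)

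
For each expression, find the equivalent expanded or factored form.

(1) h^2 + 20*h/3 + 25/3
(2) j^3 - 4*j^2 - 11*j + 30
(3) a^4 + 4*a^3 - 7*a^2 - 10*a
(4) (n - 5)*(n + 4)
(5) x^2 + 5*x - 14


(1) = (h + 5/3)*(h + 5)
(2) = (j - 5)*(j - 2)*(j + 3)
(3) = a*(a - 2)*(a + 1)*(a + 5)
(4) = n^2 - n - 20
(5) = (x - 2)*(x + 7)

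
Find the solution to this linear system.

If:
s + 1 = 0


Then:
s = -1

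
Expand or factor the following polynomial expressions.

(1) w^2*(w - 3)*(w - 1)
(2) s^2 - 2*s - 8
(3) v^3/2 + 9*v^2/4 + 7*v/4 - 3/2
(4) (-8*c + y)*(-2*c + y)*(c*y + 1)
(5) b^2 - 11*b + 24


(1) = w^4 - 4*w^3 + 3*w^2
(2) = (s - 4)*(s + 2)
(3) = (v/2 + 1)*(v - 1/2)*(v + 3)
(4) = 16*c^3*y - 10*c^2*y^2 + 16*c^2 + c*y^3 - 10*c*y + y^2
(5) = (b - 8)*(b - 3)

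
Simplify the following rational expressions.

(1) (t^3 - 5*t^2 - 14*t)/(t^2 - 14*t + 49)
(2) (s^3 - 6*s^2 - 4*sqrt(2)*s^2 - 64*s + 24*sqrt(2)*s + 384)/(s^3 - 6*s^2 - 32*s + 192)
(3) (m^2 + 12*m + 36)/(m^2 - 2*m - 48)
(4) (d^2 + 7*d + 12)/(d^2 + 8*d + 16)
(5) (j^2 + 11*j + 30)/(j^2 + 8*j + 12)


(1) = (t^2 + 2*t)/(t - 7)
(2) = (s - 8*sqrt(2))/(s - 4*sqrt(2))
(3) = (m + 6)/(m - 8)
(4) = (d + 3)/(d + 4)
(5) = (j + 5)/(j + 2)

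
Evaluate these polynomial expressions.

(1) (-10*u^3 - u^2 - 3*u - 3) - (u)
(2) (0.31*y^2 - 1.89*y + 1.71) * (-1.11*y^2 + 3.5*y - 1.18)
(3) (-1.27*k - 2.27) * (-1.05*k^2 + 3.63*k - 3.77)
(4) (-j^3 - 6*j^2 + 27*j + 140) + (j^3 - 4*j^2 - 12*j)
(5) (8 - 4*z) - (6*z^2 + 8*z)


(1) = -10*u^3 - u^2 - 4*u - 3
(2) = -0.3441*y^4 + 3.1829*y^3 - 8.8789*y^2 + 8.2152*y - 2.0178
(3) = 1.3335*k^3 - 2.2266*k^2 - 3.4522*k + 8.5579
(4) = -10*j^2 + 15*j + 140
(5) = -6*z^2 - 12*z + 8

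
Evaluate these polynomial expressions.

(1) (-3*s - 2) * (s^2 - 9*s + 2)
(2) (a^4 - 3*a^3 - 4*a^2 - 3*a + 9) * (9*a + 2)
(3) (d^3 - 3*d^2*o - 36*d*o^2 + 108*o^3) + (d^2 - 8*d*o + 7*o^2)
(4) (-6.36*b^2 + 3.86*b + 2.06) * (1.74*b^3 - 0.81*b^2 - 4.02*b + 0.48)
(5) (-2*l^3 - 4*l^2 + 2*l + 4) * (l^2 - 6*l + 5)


(1) = -3*s^3 + 25*s^2 + 12*s - 4
(2) = 9*a^5 - 25*a^4 - 42*a^3 - 35*a^2 + 75*a + 18
(3) = d^3 - 3*d^2*o + d^2 - 36*d*o^2 - 8*d*o + 108*o^3 + 7*o^2
(4) = -11.0664*b^5 + 11.868*b^4 + 26.025*b^3 - 20.2386*b^2 - 6.4284*b + 0.9888
(5) = -2*l^5 + 8*l^4 + 16*l^3 - 28*l^2 - 14*l + 20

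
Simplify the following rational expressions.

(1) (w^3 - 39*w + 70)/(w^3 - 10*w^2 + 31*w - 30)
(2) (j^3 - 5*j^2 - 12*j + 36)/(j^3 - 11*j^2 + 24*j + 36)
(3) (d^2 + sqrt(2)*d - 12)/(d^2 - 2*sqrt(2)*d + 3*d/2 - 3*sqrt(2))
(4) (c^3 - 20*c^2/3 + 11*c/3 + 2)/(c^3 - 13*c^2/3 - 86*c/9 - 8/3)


(1) = (w + 7)/(w - 3)
(2) = (j^2 + j - 6)/(j^2 - 5*j - 6)
(3) = (2*d + 6*sqrt(2))/(2*d + 3)
(4) = (3*c - 3)/(3*c + 4)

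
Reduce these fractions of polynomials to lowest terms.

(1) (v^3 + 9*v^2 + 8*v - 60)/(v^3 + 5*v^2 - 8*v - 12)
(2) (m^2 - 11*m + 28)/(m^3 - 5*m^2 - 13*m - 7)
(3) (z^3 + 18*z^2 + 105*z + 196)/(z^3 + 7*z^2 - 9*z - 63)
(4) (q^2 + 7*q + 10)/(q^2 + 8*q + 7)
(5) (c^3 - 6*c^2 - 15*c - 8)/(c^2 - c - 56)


(1) = (v + 5)/(v + 1)
(2) = (m - 4)/(m^2 + 2*m + 1)
(3) = (z^2 + 11*z + 28)/(z^2 - 9)
(4) = (q^2 + 7*q + 10)/(q^2 + 8*q + 7)
(5) = (c^2 + 2*c + 1)/(c + 7)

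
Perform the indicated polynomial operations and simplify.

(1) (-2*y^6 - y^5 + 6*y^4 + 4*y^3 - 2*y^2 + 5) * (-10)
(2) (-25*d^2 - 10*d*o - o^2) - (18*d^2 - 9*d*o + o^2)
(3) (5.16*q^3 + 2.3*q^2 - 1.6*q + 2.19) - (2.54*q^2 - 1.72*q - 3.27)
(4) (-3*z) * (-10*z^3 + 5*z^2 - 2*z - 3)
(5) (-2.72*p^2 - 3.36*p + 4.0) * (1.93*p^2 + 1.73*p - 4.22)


(1) = 20*y^6 + 10*y^5 - 60*y^4 - 40*y^3 + 20*y^2 - 50
(2) = -43*d^2 - d*o - 2*o^2
(3) = 5.16*q^3 - 0.24*q^2 + 0.12*q + 5.46
(4) = 30*z^4 - 15*z^3 + 6*z^2 + 9*z
(5) = -5.2496*p^4 - 11.1904*p^3 + 13.3856*p^2 + 21.0992*p - 16.88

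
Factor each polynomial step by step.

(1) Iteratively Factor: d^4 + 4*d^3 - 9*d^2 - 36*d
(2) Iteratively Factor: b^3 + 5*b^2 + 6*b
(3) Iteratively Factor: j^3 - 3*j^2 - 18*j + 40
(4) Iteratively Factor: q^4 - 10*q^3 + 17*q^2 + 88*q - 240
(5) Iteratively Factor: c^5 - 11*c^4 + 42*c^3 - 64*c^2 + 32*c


(1) = (d + 4)*(d^3 - 9*d) = (d + 3)*(d + 4)*(d^2 - 3*d) = (d - 3)*(d + 3)*(d + 4)*(d)
(2) = (b + 3)*(b^2 + 2*b) = b*(b + 3)*(b + 2)
(3) = (j - 5)*(j^2 + 2*j - 8) = (j - 5)*(j - 2)*(j + 4)
(4) = (q - 5)*(q^3 - 5*q^2 - 8*q + 48) = (q - 5)*(q - 4)*(q^2 - q - 12) = (q - 5)*(q - 4)*(q + 3)*(q - 4)
(5) = (c)*(c^4 - 11*c^3 + 42*c^2 - 64*c + 32) = c*(c - 1)*(c^3 - 10*c^2 + 32*c - 32) = c*(c - 4)*(c - 1)*(c^2 - 6*c + 8) = c*(c - 4)^2*(c - 1)*(c - 2)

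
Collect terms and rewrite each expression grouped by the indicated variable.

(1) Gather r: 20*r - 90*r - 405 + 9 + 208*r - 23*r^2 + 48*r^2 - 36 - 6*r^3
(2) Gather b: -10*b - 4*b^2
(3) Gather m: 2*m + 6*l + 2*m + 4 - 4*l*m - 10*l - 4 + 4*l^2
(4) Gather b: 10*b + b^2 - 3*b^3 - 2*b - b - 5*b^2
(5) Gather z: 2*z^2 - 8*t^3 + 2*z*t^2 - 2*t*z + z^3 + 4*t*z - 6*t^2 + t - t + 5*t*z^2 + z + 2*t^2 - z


(1) = -6*r^3 + 25*r^2 + 138*r - 432
(2) = -4*b^2 - 10*b
(3) = 4*l^2 - 4*l + m*(4 - 4*l)
(4) = -3*b^3 - 4*b^2 + 7*b
(5) = -8*t^3 - 4*t^2 + z^3 + z^2*(5*t + 2) + z*(2*t^2 + 2*t)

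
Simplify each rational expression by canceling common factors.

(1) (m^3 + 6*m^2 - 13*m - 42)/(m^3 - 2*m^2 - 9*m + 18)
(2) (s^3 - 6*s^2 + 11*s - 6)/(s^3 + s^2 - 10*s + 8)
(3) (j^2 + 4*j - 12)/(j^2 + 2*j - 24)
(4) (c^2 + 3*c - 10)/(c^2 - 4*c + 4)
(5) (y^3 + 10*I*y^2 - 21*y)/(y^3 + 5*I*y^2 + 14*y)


(1) = (m^2 + 9*m + 14)/(m^2 + m - 6)
(2) = (s - 3)/(s + 4)
(3) = (j - 2)/(j - 4)
(4) = (c + 5)/(c - 2)
(5) = (y + 3*I)/(y - 2*I)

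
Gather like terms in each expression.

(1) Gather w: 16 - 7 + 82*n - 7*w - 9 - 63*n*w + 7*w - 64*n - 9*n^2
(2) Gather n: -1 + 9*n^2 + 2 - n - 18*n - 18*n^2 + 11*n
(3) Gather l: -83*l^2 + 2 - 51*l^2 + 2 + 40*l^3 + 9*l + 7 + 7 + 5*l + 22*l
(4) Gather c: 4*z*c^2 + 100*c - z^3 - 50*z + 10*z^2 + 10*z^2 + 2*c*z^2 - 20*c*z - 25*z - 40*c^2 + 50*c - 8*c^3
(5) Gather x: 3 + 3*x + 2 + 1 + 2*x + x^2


(1) = -9*n^2 - 63*n*w + 18*n
(2) = -9*n^2 - 8*n + 1
(3) = 40*l^3 - 134*l^2 + 36*l + 18
(4) = -8*c^3 + c^2*(4*z - 40) + c*(2*z^2 - 20*z + 150) - z^3 + 20*z^2 - 75*z
(5) = x^2 + 5*x + 6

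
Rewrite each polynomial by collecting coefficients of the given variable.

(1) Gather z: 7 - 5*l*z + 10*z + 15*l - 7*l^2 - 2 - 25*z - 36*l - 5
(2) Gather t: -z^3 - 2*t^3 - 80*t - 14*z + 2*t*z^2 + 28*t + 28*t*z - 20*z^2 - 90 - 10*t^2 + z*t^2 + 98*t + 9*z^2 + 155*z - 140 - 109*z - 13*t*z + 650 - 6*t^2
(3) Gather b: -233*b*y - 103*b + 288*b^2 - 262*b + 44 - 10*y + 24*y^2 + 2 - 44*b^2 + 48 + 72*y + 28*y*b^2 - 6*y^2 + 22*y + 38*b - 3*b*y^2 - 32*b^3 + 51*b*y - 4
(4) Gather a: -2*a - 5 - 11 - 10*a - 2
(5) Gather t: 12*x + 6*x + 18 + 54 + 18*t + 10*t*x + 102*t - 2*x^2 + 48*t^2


(1) = -7*l^2 - 21*l + z*(-5*l - 15)
(2) = -2*t^3 + t^2*(z - 16) + t*(2*z^2 + 15*z + 46) - z^3 - 11*z^2 + 32*z + 420
(3) = -32*b^3 + b^2*(28*y + 244) + b*(-3*y^2 - 182*y - 327) + 18*y^2 + 84*y + 90
(4) = -12*a - 18
(5) = 48*t^2 + t*(10*x + 120) - 2*x^2 + 18*x + 72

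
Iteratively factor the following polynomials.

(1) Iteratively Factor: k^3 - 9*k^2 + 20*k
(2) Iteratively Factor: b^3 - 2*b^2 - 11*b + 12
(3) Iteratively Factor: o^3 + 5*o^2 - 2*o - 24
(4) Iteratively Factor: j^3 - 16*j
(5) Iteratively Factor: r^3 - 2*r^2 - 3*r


(1) = (k)*(k^2 - 9*k + 20) = k*(k - 4)*(k - 5)
(2) = (b + 3)*(b^2 - 5*b + 4) = (b - 4)*(b + 3)*(b - 1)
(3) = (o + 4)*(o^2 + o - 6) = (o - 2)*(o + 4)*(o + 3)
(4) = (j)*(j^2 - 16) = j*(j - 4)*(j + 4)
(5) = (r - 3)*(r^2 + r) = r*(r - 3)*(r + 1)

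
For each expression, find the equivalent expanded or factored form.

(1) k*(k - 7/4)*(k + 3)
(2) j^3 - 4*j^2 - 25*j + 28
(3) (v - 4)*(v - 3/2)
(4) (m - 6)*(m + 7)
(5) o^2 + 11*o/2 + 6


(1) = k^3 + 5*k^2/4 - 21*k/4
(2) = (j - 7)*(j - 1)*(j + 4)
(3) = v^2 - 11*v/2 + 6
(4) = m^2 + m - 42
(5) = (o + 3/2)*(o + 4)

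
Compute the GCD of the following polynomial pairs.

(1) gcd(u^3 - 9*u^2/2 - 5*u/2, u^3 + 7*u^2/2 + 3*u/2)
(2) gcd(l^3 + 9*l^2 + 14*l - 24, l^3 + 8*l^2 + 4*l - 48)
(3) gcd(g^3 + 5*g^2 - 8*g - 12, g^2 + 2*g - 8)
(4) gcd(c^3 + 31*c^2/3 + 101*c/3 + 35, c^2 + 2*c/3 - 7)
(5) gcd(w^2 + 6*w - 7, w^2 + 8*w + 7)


(1) = gcd(u*(u - 5)*(u + 1/2), u*(u + 1/2)*(u + 3)) = u^2 + u/2
(2) = l^2 + 10*l + 24
(3) = gcd((g - 2)*(g + 1)*(g + 6), (g - 2)*(g + 4)) = g - 2
(4) = c + 3
(5) = gcd((w - 1)*(w + 7), (w + 1)*(w + 7)) = w + 7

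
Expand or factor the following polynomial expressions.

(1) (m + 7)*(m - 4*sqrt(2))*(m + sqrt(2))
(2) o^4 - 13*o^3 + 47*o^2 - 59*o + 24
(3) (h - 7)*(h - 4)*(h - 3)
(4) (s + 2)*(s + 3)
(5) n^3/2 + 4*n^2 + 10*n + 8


(1) = m^3 - 3*sqrt(2)*m^2 + 7*m^2 - 21*sqrt(2)*m - 8*m - 56
(2) = (o - 8)*(o - 3)*(o - 1)^2
(3) = h^3 - 14*h^2 + 61*h - 84
(4) = s^2 + 5*s + 6
(5) = (n/2 + 1)*(n + 2)*(n + 4)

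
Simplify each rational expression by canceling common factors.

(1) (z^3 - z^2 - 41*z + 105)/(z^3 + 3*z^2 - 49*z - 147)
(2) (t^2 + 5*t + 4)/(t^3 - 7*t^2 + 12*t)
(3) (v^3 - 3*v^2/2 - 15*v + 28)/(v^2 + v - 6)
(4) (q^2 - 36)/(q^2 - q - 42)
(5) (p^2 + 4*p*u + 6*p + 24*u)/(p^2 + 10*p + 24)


(1) = (z^2 - 8*z + 15)/(z^2 - 4*z - 21)
(2) = (t^2 + 5*t + 4)/(t^3 - 7*t^2 + 12*t)
(3) = (2*v^2 + v - 28)/(2*v + 6)
(4) = (q - 6)/(q - 7)
(5) = (p + 4*u)/(p + 4)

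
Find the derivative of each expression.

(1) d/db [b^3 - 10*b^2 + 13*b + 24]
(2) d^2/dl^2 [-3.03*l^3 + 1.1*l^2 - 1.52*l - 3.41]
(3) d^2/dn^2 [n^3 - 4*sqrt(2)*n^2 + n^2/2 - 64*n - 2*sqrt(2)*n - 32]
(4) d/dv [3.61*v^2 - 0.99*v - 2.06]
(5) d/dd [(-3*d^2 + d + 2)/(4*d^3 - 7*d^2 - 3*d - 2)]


(1) = 3*b^2 - 20*b + 13
(2) = 2.2 - 18.18*l
(3) = 6*n - 8*sqrt(2) + 1
(4) = 7.22*v - 0.99
(5) = 4*(3*d^4 - 2*d^3 - 2*d^2 + 10*d + 1)/(16*d^6 - 56*d^5 + 25*d^4 + 26*d^3 + 37*d^2 + 12*d + 4)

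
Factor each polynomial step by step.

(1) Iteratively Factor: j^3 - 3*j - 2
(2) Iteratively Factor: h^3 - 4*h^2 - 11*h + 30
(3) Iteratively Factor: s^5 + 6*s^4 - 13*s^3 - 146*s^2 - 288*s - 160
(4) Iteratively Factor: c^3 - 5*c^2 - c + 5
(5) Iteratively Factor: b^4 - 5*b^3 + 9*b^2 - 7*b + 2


(1) = (j + 1)*(j^2 - j - 2) = (j - 2)*(j + 1)*(j + 1)
(2) = (h - 2)*(h^2 - 2*h - 15) = (h - 2)*(h + 3)*(h - 5)
(3) = (s + 2)*(s^4 + 4*s^3 - 21*s^2 - 104*s - 80) = (s + 2)*(s + 4)*(s^3 - 21*s - 20) = (s + 2)*(s + 4)^2*(s^2 - 4*s - 5) = (s - 5)*(s + 2)*(s + 4)^2*(s + 1)
(4) = (c + 1)*(c^2 - 6*c + 5) = (c - 5)*(c + 1)*(c - 1)
(5) = (b - 1)*(b^3 - 4*b^2 + 5*b - 2) = (b - 1)^2*(b^2 - 3*b + 2) = (b - 1)^3*(b - 2)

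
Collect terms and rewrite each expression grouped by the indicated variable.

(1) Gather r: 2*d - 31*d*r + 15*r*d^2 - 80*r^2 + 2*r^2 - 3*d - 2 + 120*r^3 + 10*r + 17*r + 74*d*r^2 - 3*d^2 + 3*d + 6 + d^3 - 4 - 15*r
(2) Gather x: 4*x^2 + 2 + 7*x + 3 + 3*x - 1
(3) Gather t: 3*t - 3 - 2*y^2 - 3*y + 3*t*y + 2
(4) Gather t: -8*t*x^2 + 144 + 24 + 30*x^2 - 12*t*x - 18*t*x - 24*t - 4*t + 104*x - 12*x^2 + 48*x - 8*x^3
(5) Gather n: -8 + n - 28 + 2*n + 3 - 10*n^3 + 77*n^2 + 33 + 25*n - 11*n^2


(1) = d^3 - 3*d^2 + 2*d + 120*r^3 + r^2*(74*d - 78) + r*(15*d^2 - 31*d + 12)
(2) = 4*x^2 + 10*x + 4
(3) = t*(3*y + 3) - 2*y^2 - 3*y - 1
(4) = t*(-8*x^2 - 30*x - 28) - 8*x^3 + 18*x^2 + 152*x + 168
(5) = -10*n^3 + 66*n^2 + 28*n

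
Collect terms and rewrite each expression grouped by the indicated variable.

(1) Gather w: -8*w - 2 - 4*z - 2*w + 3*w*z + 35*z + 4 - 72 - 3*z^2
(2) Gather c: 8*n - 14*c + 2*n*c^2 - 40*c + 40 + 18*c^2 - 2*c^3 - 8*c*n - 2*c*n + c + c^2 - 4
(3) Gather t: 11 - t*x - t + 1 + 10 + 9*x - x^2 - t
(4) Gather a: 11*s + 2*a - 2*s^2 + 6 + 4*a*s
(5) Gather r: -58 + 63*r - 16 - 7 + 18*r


(1) = w*(3*z - 10) - 3*z^2 + 31*z - 70
(2) = -2*c^3 + c^2*(2*n + 19) + c*(-10*n - 53) + 8*n + 36
(3) = t*(-x - 2) - x^2 + 9*x + 22
(4) = a*(4*s + 2) - 2*s^2 + 11*s + 6
(5) = 81*r - 81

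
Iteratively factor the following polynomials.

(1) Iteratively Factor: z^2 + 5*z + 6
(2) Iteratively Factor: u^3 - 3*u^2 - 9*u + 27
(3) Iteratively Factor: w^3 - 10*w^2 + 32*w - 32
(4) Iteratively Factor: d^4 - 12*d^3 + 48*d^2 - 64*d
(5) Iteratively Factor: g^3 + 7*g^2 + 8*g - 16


(1) = (z + 2)*(z + 3)
(2) = (u + 3)*(u^2 - 6*u + 9) = (u - 3)*(u + 3)*(u - 3)
(3) = (w - 2)*(w^2 - 8*w + 16) = (w - 4)*(w - 2)*(w - 4)
(4) = (d)*(d^3 - 12*d^2 + 48*d - 64) = d*(d - 4)*(d^2 - 8*d + 16) = d*(d - 4)^2*(d - 4)
(5) = (g - 1)*(g^2 + 8*g + 16) = (g - 1)*(g + 4)*(g + 4)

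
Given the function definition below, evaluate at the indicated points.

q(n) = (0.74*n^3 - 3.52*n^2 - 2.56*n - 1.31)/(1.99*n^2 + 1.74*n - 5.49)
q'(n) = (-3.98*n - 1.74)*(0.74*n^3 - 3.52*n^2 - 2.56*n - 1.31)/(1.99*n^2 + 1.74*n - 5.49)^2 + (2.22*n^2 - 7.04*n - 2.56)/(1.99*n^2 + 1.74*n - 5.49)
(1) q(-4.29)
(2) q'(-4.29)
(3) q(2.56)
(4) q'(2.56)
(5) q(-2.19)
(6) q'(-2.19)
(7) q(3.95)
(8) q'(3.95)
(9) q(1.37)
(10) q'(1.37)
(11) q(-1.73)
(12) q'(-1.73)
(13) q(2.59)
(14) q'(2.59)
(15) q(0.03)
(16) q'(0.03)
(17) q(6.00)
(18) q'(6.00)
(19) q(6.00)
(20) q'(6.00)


(1) = -4.80
(2) = -0.21
(3) = -1.54
(4) = 1.03
(5) = -83.56
(6) = -2296.12
(7) = -0.64
(8) = 0.48
(9) = -15.14
(10) = 160.40
(11) = 4.42
(12) = -15.33
(13) = -1.51
(14) = 1.00
(15) = 0.26
(16) = 0.60
(17) = 0.21
(18) = 0.39
(19) = 0.21
(20) = 0.39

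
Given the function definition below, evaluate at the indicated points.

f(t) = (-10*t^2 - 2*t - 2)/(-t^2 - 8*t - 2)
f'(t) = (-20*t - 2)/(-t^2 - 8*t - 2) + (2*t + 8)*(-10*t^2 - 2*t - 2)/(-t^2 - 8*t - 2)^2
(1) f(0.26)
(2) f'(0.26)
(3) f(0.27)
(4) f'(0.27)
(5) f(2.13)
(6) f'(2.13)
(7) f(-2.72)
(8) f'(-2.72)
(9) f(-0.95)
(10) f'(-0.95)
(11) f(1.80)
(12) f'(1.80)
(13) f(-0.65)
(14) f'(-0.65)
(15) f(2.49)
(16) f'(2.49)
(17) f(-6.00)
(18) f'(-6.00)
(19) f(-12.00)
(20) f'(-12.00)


(1) = 0.77
(2) = 0.15
(3) = 0.77
(4) = 0.19
(5) = 2.19
(6) = 0.75
(7) = -5.71
(8) = 3.06
(9) = -1.94
(10) = 1.10
(11) = 1.93
(12) = 0.79
(13) = -1.77
(14) = -0.32
(15) = 2.45
(16) = 0.71
(17) = -35.00
(18) = 25.80
(19) = 28.36
(20) = 4.32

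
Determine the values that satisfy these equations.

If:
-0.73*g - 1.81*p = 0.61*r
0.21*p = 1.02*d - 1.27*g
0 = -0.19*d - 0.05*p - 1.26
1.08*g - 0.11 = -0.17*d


Then:
d = -2.56
g = 0.50
p = -15.48
r = 45.32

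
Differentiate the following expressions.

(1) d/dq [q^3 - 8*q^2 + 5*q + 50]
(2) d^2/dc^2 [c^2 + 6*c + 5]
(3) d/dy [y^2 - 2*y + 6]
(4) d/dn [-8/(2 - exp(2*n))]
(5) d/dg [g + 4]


(1) = 3*q^2 - 16*q + 5
(2) = 2
(3) = 2*y - 2
(4) = -16*exp(2*n)/(exp(2*n) - 2)^2
(5) = 1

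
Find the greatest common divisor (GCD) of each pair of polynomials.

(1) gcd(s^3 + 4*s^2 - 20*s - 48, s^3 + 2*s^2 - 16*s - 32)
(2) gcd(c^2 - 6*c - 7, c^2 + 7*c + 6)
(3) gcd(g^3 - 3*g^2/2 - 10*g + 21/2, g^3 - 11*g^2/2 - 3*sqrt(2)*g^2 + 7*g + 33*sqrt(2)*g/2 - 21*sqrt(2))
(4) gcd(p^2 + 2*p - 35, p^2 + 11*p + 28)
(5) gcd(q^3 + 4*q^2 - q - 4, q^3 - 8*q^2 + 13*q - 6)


(1) = s^2 - 2*s - 8
(2) = c + 1
(3) = g - 7/2
(4) = p + 7
(5) = q - 1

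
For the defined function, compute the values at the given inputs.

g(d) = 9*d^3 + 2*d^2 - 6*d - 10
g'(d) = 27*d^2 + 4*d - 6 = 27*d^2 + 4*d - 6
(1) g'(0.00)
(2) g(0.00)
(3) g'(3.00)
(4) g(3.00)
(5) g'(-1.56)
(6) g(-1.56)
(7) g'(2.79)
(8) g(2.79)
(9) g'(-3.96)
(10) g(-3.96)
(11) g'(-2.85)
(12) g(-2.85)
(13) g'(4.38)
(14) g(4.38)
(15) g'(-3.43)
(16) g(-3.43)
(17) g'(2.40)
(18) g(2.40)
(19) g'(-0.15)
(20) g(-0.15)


(1) = -6.00
(2) = -10.00
(3) = 249.00
(4) = 233.00
(5) = 53.47
(6) = -29.94
(7) = 215.33
(8) = 184.29
(9) = 401.56
(10) = -513.77
(11) = 201.91
(12) = -185.00
(13) = 529.50
(14) = 758.34
(15) = 297.93
(16) = -329.07
(17) = 159.12
(18) = 111.54
(19) = -5.99
(20) = -9.09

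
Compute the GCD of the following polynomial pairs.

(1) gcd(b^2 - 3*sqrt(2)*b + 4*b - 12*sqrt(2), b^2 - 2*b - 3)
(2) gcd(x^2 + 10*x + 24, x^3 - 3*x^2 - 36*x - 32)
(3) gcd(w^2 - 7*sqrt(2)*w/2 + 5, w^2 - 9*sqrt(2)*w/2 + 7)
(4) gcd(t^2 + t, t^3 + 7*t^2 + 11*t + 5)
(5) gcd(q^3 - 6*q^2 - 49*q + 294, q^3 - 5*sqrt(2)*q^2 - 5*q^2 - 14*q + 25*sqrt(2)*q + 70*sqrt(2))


(1) = gcd((b + 4)*(b - 3*sqrt(2)), (b - 3)*(b + 1)) = 1
(2) = x + 4
(3) = gcd((w - 5*sqrt(2)/2)*(w - sqrt(2)), (w - 7*sqrt(2)/2)*(w - sqrt(2))) = w - sqrt(2)
(4) = t + 1
(5) = gcd((q - 7)*(q - 6)*(q + 7), (q - 7)*(q + 2)*(q - 5*sqrt(2))) = q - 7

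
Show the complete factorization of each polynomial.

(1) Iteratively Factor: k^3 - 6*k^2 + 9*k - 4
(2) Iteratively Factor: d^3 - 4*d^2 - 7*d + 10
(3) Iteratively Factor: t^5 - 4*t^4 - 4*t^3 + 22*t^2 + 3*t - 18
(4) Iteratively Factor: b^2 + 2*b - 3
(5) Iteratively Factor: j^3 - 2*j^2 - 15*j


(1) = (k - 1)*(k^2 - 5*k + 4) = (k - 1)^2*(k - 4)
(2) = (d - 1)*(d^2 - 3*d - 10) = (d - 1)*(d + 2)*(d - 5)
(3) = (t - 3)*(t^4 - t^3 - 7*t^2 + t + 6) = (t - 3)^2*(t^3 + 2*t^2 - t - 2) = (t - 3)^2*(t - 1)*(t^2 + 3*t + 2) = (t - 3)^2*(t - 1)*(t + 1)*(t + 2)
(4) = (b + 3)*(b - 1)
(5) = (j + 3)*(j^2 - 5*j) = (j - 5)*(j + 3)*(j)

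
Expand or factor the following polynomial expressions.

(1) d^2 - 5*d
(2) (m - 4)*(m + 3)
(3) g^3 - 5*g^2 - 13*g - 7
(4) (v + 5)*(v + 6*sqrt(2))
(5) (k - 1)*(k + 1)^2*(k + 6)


(1) = d*(d - 5)
(2) = m^2 - m - 12
(3) = (g - 7)*(g + 1)^2
(4) = v^2 + 5*v + 6*sqrt(2)*v + 30*sqrt(2)
(5) = k^4 + 7*k^3 + 5*k^2 - 7*k - 6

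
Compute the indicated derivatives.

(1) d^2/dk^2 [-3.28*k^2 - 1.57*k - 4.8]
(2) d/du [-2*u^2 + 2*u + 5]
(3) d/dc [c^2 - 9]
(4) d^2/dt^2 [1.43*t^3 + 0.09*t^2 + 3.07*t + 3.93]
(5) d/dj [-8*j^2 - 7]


(1) = -6.56000000000000
(2) = 2 - 4*u
(3) = 2*c
(4) = 8.58*t + 0.18
(5) = -16*j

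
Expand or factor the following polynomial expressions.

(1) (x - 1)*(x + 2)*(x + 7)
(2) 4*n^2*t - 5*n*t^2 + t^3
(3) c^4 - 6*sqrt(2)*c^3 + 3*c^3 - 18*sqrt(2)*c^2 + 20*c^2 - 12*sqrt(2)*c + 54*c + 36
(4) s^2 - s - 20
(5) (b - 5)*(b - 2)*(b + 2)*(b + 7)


(1) = x^3 + 8*x^2 + 5*x - 14
(2) = t*(-4*n + t)*(-n + t)
(3) = (c + 1)*(c + 2)*(c - 3*sqrt(2))^2
(4) = (s - 5)*(s + 4)
(5) = b^4 + 2*b^3 - 39*b^2 - 8*b + 140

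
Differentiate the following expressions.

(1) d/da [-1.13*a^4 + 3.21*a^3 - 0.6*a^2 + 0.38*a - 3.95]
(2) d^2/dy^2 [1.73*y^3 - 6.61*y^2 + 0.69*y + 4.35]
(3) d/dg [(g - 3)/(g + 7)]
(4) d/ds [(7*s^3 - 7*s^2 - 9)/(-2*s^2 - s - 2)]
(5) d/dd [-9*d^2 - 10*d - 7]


(1) = -4.52*a^3 + 9.63*a^2 - 1.2*a + 0.38
(2) = 10.38*y - 13.22
(3) = 10/(g + 7)^2
(4) = (-14*s^4 - 14*s^3 - 35*s^2 - 8*s - 9)/(4*s^4 + 4*s^3 + 9*s^2 + 4*s + 4)
(5) = -18*d - 10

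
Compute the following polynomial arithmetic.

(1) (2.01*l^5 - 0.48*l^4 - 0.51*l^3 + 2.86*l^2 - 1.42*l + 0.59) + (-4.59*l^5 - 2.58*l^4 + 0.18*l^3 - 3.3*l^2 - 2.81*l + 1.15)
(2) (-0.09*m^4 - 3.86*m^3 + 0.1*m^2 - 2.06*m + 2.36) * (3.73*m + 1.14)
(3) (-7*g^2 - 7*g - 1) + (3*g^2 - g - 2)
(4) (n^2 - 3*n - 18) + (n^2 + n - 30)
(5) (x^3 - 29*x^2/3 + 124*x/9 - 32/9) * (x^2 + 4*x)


(1) = -2.58*l^5 - 3.06*l^4 - 0.33*l^3 - 0.44*l^2 - 4.23*l + 1.74
(2) = -0.3357*m^5 - 14.5004*m^4 - 4.0274*m^3 - 7.5698*m^2 + 6.4544*m + 2.6904
(3) = -4*g^2 - 8*g - 3
(4) = 2*n^2 - 2*n - 48
(5) = x^5 - 17*x^4/3 - 224*x^3/9 + 464*x^2/9 - 128*x/9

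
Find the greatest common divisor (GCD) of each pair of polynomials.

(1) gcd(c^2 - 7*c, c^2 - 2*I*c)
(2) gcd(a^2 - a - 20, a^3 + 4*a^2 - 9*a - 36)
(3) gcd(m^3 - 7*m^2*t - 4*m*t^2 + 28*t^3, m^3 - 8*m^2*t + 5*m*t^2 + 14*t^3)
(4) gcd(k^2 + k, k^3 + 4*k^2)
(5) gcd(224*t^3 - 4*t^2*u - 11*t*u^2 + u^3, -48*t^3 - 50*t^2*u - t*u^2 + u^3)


(1) = c
(2) = a + 4
(3) = gcd((m - 7*t)*(m - 2*t)*(m + 2*t), (m - 7*t)*(m - 2*t)*(m + t)) = m^2 - 9*m*t + 14*t^2
(4) = gcd(k*(k + 1), k^2*(k + 4)) = k
(5) = gcd((-8*t + u)*(-7*t + u)*(4*t + u), (-8*t + u)*(t + u)*(6*t + u)) = 8*t - u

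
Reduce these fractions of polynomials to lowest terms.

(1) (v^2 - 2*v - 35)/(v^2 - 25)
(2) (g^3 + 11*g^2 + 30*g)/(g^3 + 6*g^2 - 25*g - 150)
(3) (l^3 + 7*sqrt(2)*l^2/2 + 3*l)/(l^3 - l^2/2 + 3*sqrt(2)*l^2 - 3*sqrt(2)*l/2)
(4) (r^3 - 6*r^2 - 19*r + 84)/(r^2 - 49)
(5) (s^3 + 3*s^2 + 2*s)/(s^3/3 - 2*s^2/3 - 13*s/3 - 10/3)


(1) = (v - 7)/(v - 5)
(2) = g/(g - 5)
(3) = (4*l + 2*sqrt(2))/(4*l - 2)
(4) = (r^2 + r - 12)/(r + 7)
(5) = 3*s/(s - 5)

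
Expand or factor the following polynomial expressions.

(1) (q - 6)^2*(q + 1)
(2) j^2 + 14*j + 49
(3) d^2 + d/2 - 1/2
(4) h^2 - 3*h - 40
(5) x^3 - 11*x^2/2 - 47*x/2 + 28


(1) = q^3 - 11*q^2 + 24*q + 36
(2) = (j + 7)^2
(3) = (d - 1/2)*(d + 1)
(4) = (h - 8)*(h + 5)
(5) = (x - 8)*(x - 1)*(x + 7/2)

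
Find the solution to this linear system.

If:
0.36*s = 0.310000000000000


Then:
s = 0.86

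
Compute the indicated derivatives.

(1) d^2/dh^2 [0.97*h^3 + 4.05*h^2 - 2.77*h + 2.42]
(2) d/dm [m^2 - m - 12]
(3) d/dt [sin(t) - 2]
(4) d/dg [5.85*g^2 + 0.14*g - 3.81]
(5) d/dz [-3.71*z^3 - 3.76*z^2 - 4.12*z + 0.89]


(1) = 5.82*h + 8.1
(2) = 2*m - 1
(3) = cos(t)
(4) = 11.7*g + 0.14
(5) = -11.13*z^2 - 7.52*z - 4.12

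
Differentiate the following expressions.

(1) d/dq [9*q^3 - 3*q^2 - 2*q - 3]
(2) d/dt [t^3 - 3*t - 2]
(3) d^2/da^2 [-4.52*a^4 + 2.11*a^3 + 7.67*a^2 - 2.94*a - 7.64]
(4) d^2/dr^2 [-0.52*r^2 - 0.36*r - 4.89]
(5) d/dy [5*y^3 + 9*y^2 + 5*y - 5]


(1) = 27*q^2 - 6*q - 2
(2) = 3*t^2 - 3
(3) = -54.24*a^2 + 12.66*a + 15.34
(4) = -1.04000000000000
(5) = 15*y^2 + 18*y + 5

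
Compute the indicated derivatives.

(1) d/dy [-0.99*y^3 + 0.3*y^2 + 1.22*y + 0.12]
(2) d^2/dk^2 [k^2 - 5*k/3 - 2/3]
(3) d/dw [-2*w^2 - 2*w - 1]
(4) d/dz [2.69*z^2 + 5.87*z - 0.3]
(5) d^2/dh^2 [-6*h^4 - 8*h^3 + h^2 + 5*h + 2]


(1) = -2.97*y^2 + 0.6*y + 1.22
(2) = 2
(3) = -4*w - 2
(4) = 5.38*z + 5.87
(5) = -72*h^2 - 48*h + 2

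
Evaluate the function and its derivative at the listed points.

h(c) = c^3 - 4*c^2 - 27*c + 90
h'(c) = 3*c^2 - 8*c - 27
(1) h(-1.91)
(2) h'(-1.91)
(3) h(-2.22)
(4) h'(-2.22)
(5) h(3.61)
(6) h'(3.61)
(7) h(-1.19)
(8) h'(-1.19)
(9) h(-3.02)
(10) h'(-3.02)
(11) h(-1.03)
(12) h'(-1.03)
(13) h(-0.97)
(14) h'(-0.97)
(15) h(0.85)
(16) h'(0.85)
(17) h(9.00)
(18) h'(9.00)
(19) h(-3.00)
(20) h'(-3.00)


(1) = 120.01
(2) = -0.78
(3) = 119.29
(4) = 5.55
(5) = -12.55
(6) = -16.78
(7) = 114.78
(8) = -13.23
(9) = 107.51
(10) = 24.52
(11) = 112.47
(12) = -15.58
(13) = 111.51
(14) = -16.42
(15) = 64.77
(16) = -31.63
(17) = 252.00
(18) = 144.00
(19) = 108.00
(20) = 24.00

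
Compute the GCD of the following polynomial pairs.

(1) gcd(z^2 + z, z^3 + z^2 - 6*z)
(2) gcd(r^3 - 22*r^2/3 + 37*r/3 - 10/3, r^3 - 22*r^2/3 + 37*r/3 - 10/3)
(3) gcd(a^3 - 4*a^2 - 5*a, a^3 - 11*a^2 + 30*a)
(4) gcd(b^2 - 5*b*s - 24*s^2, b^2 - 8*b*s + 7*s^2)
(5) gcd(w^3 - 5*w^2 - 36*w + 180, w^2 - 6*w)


(1) = z
(2) = gcd((r - 5)*(r - 2)*(r - 1/3), (r - 5)*(r - 2)*(r - 1/3)) = r^3 - 22*r^2/3 + 37*r/3 - 10/3
(3) = a^2 - 5*a
(4) = gcd((b - 8*s)*(b + 3*s), (b - 7*s)*(b - s)) = 1
(5) = gcd((w - 6)*(w - 5)*(w + 6), w*(w - 6)) = w - 6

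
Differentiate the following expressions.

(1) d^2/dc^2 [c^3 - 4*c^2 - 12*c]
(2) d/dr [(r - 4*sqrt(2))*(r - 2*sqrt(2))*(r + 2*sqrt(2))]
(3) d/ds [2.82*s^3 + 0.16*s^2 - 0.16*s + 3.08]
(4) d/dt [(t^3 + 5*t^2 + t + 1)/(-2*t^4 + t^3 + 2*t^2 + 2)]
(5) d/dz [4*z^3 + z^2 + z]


(1) = 6*c - 8
(2) = 3*r^2 - 8*sqrt(2)*r - 8
(3) = 8.46*s^2 + 0.32*s - 0.16
(4) = (-t*(-8*t^2 + 3*t + 4)*(t^3 + 5*t^2 + t + 1) + (3*t^2 + 10*t + 1)*(-2*t^4 + t^3 + 2*t^2 + 2))/(-2*t^4 + t^3 + 2*t^2 + 2)^2
(5) = 12*z^2 + 2*z + 1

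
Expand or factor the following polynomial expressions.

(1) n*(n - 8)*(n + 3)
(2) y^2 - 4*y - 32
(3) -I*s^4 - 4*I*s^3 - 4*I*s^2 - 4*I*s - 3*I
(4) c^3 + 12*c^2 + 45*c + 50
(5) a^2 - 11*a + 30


(1) = n^3 - 5*n^2 - 24*n
(2) = (y - 8)*(y + 4)
(3) = (s + 3)*(s - I)*(s + I)*(-I*s - I)
(4) = (c + 2)*(c + 5)^2
(5) = (a - 6)*(a - 5)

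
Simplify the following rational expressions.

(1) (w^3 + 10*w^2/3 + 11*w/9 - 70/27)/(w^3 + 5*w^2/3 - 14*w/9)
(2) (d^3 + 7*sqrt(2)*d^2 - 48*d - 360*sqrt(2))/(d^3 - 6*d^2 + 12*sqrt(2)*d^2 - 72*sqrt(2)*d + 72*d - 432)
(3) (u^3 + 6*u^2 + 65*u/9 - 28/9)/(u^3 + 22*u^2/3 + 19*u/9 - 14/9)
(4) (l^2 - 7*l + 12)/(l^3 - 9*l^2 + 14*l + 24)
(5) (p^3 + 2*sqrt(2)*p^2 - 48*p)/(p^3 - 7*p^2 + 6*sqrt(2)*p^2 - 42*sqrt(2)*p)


(1) = (3*w + 5)/(3*w)
(2) = (d - 5*sqrt(2))/(d - 6)
(3) = (3*u^2 + 19*u + 28)/(3*u^2 + 23*u + 14)
(4) = (l - 3)/(l^2 - 5*l - 6)
(5) = (p - 4*sqrt(2))/(p - 7)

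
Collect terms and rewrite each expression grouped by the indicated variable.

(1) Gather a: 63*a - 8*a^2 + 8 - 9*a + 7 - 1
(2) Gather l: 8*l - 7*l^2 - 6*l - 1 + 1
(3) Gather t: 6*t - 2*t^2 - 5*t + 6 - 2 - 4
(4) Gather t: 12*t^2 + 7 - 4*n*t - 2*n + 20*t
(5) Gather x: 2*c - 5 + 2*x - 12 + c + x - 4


(1) = -8*a^2 + 54*a + 14
(2) = -7*l^2 + 2*l
(3) = -2*t^2 + t
(4) = -2*n + 12*t^2 + t*(20 - 4*n) + 7
(5) = 3*c + 3*x - 21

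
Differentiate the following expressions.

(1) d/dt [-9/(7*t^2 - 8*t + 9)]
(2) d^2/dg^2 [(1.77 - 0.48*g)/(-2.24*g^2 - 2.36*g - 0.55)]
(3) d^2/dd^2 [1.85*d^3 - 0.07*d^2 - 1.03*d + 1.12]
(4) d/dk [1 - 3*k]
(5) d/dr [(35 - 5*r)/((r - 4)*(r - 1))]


(1) = 18*(7*t - 4)/(7*t^2 - 8*t + 9)^2
(2) = ((5.664 - 6.4512*g)*(2.24*g^2 + 2.36*g + 0.55) + (0.48*g - 1.77)*(4.48*g + 2.36)*(8.96*g + 4.72))/(2.24*g^2 + 2.36*g + 0.55)^3
(3) = 11.1*d - 0.14
(4) = -3
(5) = 5*(r^2 - 14*r + 31)/(r^4 - 10*r^3 + 33*r^2 - 40*r + 16)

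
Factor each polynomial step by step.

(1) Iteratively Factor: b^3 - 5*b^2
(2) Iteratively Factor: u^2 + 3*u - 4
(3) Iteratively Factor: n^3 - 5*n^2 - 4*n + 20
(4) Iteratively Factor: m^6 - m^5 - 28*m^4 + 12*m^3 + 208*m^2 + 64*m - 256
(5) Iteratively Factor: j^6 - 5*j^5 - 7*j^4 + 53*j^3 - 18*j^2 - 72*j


(1) = (b - 5)*(b^2) = b*(b - 5)*(b)
(2) = (u + 4)*(u - 1)
(3) = (n - 5)*(n^2 - 4) = (n - 5)*(n + 2)*(n - 2)
(4) = (m - 4)*(m^5 + 3*m^4 - 16*m^3 - 52*m^2 + 64) = (m - 4)*(m - 1)*(m^4 + 4*m^3 - 12*m^2 - 64*m - 64) = (m - 4)^2*(m - 1)*(m^3 + 8*m^2 + 20*m + 16) = (m - 4)^2*(m - 1)*(m + 2)*(m^2 + 6*m + 8) = (m - 4)^2*(m - 1)*(m + 2)*(m + 4)*(m + 2)
(5) = (j + 1)*(j^5 - 6*j^4 - j^3 + 54*j^2 - 72*j) = (j - 2)*(j + 1)*(j^4 - 4*j^3 - 9*j^2 + 36*j) = (j - 3)*(j - 2)*(j + 1)*(j^3 - j^2 - 12*j) = j*(j - 3)*(j - 2)*(j + 1)*(j^2 - j - 12) = j*(j - 3)*(j - 2)*(j + 1)*(j + 3)*(j - 4)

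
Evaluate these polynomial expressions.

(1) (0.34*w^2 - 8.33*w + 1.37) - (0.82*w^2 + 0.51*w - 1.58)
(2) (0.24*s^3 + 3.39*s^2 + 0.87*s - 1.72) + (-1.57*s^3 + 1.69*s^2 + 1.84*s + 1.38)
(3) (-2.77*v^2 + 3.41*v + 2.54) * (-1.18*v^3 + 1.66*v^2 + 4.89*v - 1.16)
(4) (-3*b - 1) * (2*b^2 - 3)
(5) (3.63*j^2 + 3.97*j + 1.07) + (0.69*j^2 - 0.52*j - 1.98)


(1) = -0.48*w^2 - 8.84*w + 2.95
(2) = -1.33*s^3 + 5.08*s^2 + 2.71*s - 0.34
(3) = 3.2686*v^5 - 8.622*v^4 - 10.8819*v^3 + 24.1045*v^2 + 8.465*v - 2.9464
(4) = -6*b^3 - 2*b^2 + 9*b + 3
(5) = 4.32*j^2 + 3.45*j - 0.91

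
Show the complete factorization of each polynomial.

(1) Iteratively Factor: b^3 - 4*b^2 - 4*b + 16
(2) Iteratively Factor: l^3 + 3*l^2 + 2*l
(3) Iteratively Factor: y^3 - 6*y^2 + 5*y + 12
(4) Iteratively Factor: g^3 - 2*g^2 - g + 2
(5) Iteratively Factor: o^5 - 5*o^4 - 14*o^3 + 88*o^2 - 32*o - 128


(1) = (b + 2)*(b^2 - 6*b + 8) = (b - 2)*(b + 2)*(b - 4)
(2) = (l)*(l^2 + 3*l + 2) = l*(l + 1)*(l + 2)
(3) = (y + 1)*(y^2 - 7*y + 12) = (y - 4)*(y + 1)*(y - 3)
(4) = (g + 1)*(g^2 - 3*g + 2) = (g - 1)*(g + 1)*(g - 2)
(5) = (o - 4)*(o^4 - o^3 - 18*o^2 + 16*o + 32) = (o - 4)*(o + 4)*(o^3 - 5*o^2 + 2*o + 8) = (o - 4)*(o + 1)*(o + 4)*(o^2 - 6*o + 8) = (o - 4)*(o - 2)*(o + 1)*(o + 4)*(o - 4)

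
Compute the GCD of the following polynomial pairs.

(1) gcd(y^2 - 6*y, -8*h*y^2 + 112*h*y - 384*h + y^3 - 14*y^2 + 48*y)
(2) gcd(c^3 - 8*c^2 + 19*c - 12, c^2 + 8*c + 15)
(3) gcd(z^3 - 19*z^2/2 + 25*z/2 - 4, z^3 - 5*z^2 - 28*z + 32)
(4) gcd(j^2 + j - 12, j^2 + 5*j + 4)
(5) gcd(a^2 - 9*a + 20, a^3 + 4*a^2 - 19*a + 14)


(1) = y - 6
(2) = gcd((c - 4)*(c - 3)*(c - 1), (c + 3)*(c + 5)) = 1
(3) = z^2 - 9*z + 8
(4) = j + 4
(5) = 1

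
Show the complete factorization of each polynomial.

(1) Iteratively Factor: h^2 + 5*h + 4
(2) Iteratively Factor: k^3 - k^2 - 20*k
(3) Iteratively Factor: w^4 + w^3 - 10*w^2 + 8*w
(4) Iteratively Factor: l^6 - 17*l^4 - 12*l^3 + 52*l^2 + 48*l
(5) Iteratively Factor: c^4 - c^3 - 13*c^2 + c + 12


(1) = (h + 4)*(h + 1)
(2) = (k)*(k^2 - k - 20) = k*(k - 5)*(k + 4)
(3) = (w + 4)*(w^3 - 3*w^2 + 2*w) = (w - 2)*(w + 4)*(w^2 - w) = w*(w - 2)*(w + 4)*(w - 1)
(4) = (l + 3)*(l^5 - 3*l^4 - 8*l^3 + 12*l^2 + 16*l) = l*(l + 3)*(l^4 - 3*l^3 - 8*l^2 + 12*l + 16) = l*(l + 2)*(l + 3)*(l^3 - 5*l^2 + 2*l + 8) = l*(l + 1)*(l + 2)*(l + 3)*(l^2 - 6*l + 8) = l*(l - 2)*(l + 1)*(l + 2)*(l + 3)*(l - 4)
(5) = (c + 3)*(c^3 - 4*c^2 - c + 4) = (c + 1)*(c + 3)*(c^2 - 5*c + 4) = (c - 1)*(c + 1)*(c + 3)*(c - 4)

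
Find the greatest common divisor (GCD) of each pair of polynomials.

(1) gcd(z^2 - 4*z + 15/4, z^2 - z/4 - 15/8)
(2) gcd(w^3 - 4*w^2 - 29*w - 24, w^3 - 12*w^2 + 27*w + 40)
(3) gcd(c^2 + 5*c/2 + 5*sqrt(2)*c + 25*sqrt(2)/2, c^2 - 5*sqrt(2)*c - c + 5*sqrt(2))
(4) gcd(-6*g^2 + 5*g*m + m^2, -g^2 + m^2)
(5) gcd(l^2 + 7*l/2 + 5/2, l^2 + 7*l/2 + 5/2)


(1) = z - 3/2
(2) = w^2 - 7*w - 8
(3) = gcd((c + 5/2)*(c + 5*sqrt(2)), (c - 1)*(c - 5*sqrt(2))) = 1
(4) = g - m
(5) = gcd((l + 1)*(l + 5/2), (l + 1)*(l + 5/2)) = l^2 + 7*l/2 + 5/2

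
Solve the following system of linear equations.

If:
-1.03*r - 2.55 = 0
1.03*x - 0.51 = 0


Then:
r = -2.48
x = 0.50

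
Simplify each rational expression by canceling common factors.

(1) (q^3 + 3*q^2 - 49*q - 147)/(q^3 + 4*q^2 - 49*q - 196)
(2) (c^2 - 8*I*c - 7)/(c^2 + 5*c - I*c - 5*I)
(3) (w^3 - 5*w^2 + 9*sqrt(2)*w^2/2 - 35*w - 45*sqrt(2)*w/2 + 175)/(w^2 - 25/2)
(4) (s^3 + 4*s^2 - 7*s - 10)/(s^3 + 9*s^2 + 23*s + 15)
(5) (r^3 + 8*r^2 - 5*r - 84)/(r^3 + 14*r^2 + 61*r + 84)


(1) = (q + 3)/(q + 4)
(2) = (c - 7*I)/(c + 5)
(3) = (4*w^2 + w*(-20 + 28*sqrt(2)) - 140*sqrt(2))/(4*w + 10*sqrt(2))
(4) = (s - 2)/(s + 3)
(5) = (r - 3)/(r + 3)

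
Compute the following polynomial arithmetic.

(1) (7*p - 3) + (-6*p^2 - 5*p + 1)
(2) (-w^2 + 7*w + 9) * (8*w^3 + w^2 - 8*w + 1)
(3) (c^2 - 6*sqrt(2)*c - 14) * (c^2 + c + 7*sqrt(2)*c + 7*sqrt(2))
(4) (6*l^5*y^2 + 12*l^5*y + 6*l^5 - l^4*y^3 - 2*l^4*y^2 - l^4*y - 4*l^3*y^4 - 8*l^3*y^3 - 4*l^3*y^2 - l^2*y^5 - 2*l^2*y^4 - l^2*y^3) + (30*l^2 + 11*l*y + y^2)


(1) = -6*p^2 + 2*p - 2
(2) = -8*w^5 + 55*w^4 + 87*w^3 - 48*w^2 - 65*w + 9
(3) = c^4 + c^3 + sqrt(2)*c^3 - 98*c^2 + sqrt(2)*c^2 - 98*sqrt(2)*c - 98*c - 98*sqrt(2)
(4) = 6*l^5*y^2 + 12*l^5*y + 6*l^5 - l^4*y^3 - 2*l^4*y^2 - l^4*y - 4*l^3*y^4 - 8*l^3*y^3 - 4*l^3*y^2 - l^2*y^5 - 2*l^2*y^4 - l^2*y^3 + 30*l^2 + 11*l*y + y^2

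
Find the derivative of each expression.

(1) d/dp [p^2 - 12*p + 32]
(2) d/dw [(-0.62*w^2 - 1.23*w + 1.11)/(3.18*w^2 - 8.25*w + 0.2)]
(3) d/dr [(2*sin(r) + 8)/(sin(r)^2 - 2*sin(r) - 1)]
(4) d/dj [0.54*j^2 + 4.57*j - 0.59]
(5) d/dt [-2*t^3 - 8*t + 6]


(1) = 2*p - 12
(2) = (9.0264*w^2 - 7.3076*w + 8.9115)/(10.1124*w^4 - 52.47*w^3 + 69.3345*w^2 - 3.3*w + 0.04)
(3) = 2*(-8*sin(r) + cos(r)^2 + 6)*cos(r)/(2*sin(r) + cos(r)^2)^2
(4) = 1.08*j + 4.57
(5) = -6*t^2 - 8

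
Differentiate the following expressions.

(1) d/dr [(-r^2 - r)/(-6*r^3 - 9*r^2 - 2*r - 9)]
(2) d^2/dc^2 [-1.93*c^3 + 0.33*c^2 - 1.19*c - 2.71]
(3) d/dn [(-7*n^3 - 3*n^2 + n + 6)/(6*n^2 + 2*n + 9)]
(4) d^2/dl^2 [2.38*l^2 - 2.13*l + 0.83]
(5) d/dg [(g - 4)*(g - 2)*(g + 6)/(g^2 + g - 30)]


(1) = (-6*r^4 - 12*r^3 - 7*r^2 + 18*r + 9)/(36*r^6 + 108*r^5 + 105*r^4 + 144*r^3 + 166*r^2 + 36*r + 81)
(2) = 0.66 - 11.58*c
(3) = (-42*n^4 - 28*n^3 - 201*n^2 - 126*n - 3)/(36*n^4 + 24*n^3 + 112*n^2 + 36*n + 81)
(4) = 4.76000000000000
(5) = (g^2 - 10*g + 22)/(g^2 - 10*g + 25)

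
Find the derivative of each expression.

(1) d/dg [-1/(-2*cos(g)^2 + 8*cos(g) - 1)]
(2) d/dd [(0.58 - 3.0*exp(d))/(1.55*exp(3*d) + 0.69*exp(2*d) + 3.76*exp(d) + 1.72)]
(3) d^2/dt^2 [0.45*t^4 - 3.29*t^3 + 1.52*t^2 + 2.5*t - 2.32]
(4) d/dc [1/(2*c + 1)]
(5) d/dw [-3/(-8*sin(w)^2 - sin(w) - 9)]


(1) = 4*(cos(g) - 2)*sin(g)/(-8*cos(g) + cos(2*g) + 2)^2
(2) = (9.3*exp(3*d) - 0.627*exp(2*d) - 0.8004*exp(d) - 7.3408)*exp(d)/(2.4025*exp(6*d) + 2.139*exp(5*d) + 12.1321*exp(4*d) + 10.5208*exp(3*d) + 16.5112*exp(2*d) + 12.9344*exp(d) + 2.9584)
(3) = 5.4*t^2 - 19.74*t + 3.04
(4) = -2/(2*c + 1)^2
(5) = -3*(16*sin(w) + 1)*cos(w)/(8*sin(w)^2 + sin(w) + 9)^2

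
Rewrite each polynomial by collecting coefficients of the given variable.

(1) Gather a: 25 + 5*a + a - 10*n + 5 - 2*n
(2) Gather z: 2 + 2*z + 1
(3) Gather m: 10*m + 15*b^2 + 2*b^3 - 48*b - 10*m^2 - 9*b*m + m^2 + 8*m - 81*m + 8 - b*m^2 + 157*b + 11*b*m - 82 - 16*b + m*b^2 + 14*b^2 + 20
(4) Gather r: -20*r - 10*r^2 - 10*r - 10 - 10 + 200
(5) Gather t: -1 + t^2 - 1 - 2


(1) = 6*a - 12*n + 30
(2) = 2*z + 3
(3) = 2*b^3 + 29*b^2 + 93*b + m^2*(-b - 9) + m*(b^2 + 2*b - 63) - 54
(4) = -10*r^2 - 30*r + 180
(5) = t^2 - 4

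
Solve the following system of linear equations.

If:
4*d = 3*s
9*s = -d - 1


Then:
d = -1/13
s = -4/39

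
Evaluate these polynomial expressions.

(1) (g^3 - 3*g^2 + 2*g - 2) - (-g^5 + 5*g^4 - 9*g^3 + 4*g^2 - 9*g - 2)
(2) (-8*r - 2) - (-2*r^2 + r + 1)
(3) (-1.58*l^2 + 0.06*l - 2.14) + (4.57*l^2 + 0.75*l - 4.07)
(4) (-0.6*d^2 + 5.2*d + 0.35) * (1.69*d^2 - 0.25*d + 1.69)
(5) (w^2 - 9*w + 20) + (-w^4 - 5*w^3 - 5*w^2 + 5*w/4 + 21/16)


(1) = g^5 - 5*g^4 + 10*g^3 - 7*g^2 + 11*g
(2) = 2*r^2 - 9*r - 3
(3) = 2.99*l^2 + 0.81*l - 6.21
(4) = -1.014*d^4 + 8.938*d^3 - 1.7225*d^2 + 8.7005*d + 0.5915
(5) = -w^4 - 5*w^3 - 4*w^2 - 31*w/4 + 341/16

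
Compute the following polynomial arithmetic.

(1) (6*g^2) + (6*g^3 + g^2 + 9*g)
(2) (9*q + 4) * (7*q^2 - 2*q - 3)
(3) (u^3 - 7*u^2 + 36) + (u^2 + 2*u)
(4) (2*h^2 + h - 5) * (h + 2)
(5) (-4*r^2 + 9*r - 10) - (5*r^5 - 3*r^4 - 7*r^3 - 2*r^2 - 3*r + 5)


(1) = 6*g^3 + 7*g^2 + 9*g
(2) = 63*q^3 + 10*q^2 - 35*q - 12
(3) = u^3 - 6*u^2 + 2*u + 36
(4) = 2*h^3 + 5*h^2 - 3*h - 10
(5) = -5*r^5 + 3*r^4 + 7*r^3 - 2*r^2 + 12*r - 15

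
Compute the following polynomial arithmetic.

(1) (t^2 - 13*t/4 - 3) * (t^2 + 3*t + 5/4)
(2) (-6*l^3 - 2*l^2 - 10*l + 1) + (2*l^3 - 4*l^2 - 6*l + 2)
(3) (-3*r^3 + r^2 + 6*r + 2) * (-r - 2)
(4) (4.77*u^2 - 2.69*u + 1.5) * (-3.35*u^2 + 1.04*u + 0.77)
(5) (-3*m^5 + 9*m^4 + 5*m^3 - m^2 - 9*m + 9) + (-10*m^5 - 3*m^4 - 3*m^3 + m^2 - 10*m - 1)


(1) = t^4 - t^3/4 - 23*t^2/2 - 209*t/16 - 15/4
(2) = -4*l^3 - 6*l^2 - 16*l + 3
(3) = 3*r^4 + 5*r^3 - 8*r^2 - 14*r - 4
(4) = -15.9795*u^4 + 13.9723*u^3 - 4.1497*u^2 - 0.5113*u + 1.155
(5) = -13*m^5 + 6*m^4 + 2*m^3 - 19*m + 8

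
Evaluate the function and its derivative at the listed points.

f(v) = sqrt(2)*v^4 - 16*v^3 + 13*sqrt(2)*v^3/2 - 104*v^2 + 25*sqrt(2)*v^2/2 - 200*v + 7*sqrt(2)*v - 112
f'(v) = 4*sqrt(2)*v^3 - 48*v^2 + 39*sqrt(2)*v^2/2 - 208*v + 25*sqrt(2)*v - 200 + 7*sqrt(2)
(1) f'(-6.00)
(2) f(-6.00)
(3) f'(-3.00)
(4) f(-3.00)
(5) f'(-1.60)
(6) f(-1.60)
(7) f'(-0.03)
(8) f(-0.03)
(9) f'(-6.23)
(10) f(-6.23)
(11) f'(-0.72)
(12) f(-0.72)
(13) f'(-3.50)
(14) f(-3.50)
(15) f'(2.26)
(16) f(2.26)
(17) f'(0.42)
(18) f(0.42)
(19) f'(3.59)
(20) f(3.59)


(1) = -1111.34
(2) = 1224.26
(3) = -8.71
(4) = -20.24
(5) = 10.68
(6) = 8.33
(7) = -184.94
(8) = -106.37
(9) = -1275.05
(10) = 1498.45
(11) = -78.49
(12) = -16.96
(13) = -78.56
(14) = 0.00
(15) = -619.29
(16) = -1024.22
(17) = -265.79
(18) = -207.53
(19) = -811.37
(20) = -1987.06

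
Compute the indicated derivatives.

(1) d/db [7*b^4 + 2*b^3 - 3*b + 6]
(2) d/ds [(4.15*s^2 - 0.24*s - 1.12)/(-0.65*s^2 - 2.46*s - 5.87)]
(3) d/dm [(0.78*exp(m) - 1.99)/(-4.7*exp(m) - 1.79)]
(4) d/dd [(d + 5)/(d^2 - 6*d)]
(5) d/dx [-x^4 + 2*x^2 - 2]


(1) = 28*b^3 + 6*b^2 - 3
(2) = (-10.365*s^2 - 50.177*s - 1.3464)/(0.4225*s^4 + 3.198*s^3 + 13.6826*s^2 + 28.8804*s + 34.4569)
(3) = -10.7492*exp(m)/(4.7*exp(m) + 1.79)^2
(4) = (-d^2 - 10*d + 30)/(d^2*(d^2 - 12*d + 36))
(5) = 4*x*(1 - x^2)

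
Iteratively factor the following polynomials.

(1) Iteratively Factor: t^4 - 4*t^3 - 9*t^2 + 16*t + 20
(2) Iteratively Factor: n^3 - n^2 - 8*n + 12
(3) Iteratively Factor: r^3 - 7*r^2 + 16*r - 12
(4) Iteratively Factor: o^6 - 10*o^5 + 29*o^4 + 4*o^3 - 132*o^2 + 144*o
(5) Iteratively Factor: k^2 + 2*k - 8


(1) = (t - 5)*(t^3 + t^2 - 4*t - 4) = (t - 5)*(t - 2)*(t^2 + 3*t + 2) = (t - 5)*(t - 2)*(t + 1)*(t + 2)
(2) = (n - 2)*(n^2 + n - 6) = (n - 2)^2*(n + 3)
(3) = (r - 2)*(r^2 - 5*r + 6) = (r - 2)^2*(r - 3)
(4) = (o + 2)*(o^5 - 12*o^4 + 53*o^3 - 102*o^2 + 72*o) = o*(o + 2)*(o^4 - 12*o^3 + 53*o^2 - 102*o + 72) = o*(o - 2)*(o + 2)*(o^3 - 10*o^2 + 33*o - 36) = o*(o - 3)*(o - 2)*(o + 2)*(o^2 - 7*o + 12) = o*(o - 3)^2*(o - 2)*(o + 2)*(o - 4)
(5) = (k + 4)*(k - 2)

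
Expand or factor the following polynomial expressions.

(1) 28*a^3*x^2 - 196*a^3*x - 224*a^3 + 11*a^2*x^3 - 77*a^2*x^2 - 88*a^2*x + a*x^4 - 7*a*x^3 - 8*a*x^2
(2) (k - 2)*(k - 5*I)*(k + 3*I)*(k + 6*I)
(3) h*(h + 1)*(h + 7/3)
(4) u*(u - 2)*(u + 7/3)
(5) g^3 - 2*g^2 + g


(1) = (4*a + x)*(7*a + x)*(x - 8)*(a*x + a)
(2) = k^4 - 2*k^3 + 4*I*k^3 + 27*k^2 - 8*I*k^2 - 54*k + 90*I*k - 180*I
(3) = h^3 + 10*h^2/3 + 7*h/3
(4) = u^3 + u^2/3 - 14*u/3
(5) = g*(g - 1)^2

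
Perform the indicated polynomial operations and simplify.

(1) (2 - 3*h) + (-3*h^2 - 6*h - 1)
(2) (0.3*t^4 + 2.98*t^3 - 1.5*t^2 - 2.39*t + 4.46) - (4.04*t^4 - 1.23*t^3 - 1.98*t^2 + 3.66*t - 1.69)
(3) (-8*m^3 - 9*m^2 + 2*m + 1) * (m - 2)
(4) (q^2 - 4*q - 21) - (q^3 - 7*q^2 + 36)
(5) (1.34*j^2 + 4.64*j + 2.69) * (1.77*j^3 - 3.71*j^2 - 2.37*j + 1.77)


(1) = -3*h^2 - 9*h + 1
(2) = -3.74*t^4 + 4.21*t^3 + 0.48*t^2 - 6.05*t + 6.15
(3) = -8*m^4 + 7*m^3 + 20*m^2 - 3*m - 2
(4) = -q^3 + 8*q^2 - 4*q - 57
(5) = 2.3718*j^5 + 3.2414*j^4 - 15.6289*j^3 - 18.6049*j^2 + 1.8375*j + 4.7613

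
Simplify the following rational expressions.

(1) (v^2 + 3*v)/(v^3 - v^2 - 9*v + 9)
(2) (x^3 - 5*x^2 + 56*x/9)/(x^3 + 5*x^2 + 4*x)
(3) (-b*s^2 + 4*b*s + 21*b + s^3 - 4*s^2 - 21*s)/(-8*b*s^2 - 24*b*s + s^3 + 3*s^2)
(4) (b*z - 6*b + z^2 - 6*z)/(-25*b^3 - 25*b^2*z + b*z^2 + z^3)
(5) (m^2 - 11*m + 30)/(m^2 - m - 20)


(1) = v/(v^2 - 4*v + 3)
(2) = (9*x^2 - 45*x + 56)/(9*x^2 + 45*x + 36)
(3) = (-b*s + 7*b + s^2 - 7*s)/(-8*b*s + s^2)
(4) = (z - 6)/(-25*b^2 + z^2)
(5) = (m - 6)/(m + 4)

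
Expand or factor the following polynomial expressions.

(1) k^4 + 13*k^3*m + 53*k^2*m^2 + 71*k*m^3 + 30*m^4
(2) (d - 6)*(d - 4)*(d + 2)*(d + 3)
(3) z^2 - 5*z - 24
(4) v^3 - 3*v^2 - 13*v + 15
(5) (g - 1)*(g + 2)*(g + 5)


(1) = (k + m)^2*(k + 5*m)*(k + 6*m)
(2) = d^4 - 5*d^3 - 20*d^2 + 60*d + 144
(3) = (z - 8)*(z + 3)
(4) = (v - 5)*(v - 1)*(v + 3)
(5) = g^3 + 6*g^2 + 3*g - 10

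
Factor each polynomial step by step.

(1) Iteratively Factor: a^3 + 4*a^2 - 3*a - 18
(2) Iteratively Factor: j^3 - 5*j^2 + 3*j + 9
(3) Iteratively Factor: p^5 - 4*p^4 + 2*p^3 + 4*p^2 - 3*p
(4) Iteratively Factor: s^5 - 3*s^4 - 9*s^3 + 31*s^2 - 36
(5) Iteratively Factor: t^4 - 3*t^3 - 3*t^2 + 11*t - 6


(1) = (a + 3)*(a^2 + a - 6) = (a + 3)^2*(a - 2)
(2) = (j - 3)*(j^2 - 2*j - 3) = (j - 3)^2*(j + 1)
(3) = (p - 1)*(p^4 - 3*p^3 - p^2 + 3*p) = (p - 1)*(p + 1)*(p^3 - 4*p^2 + 3*p) = p*(p - 1)*(p + 1)*(p^2 - 4*p + 3) = p*(p - 3)*(p - 1)*(p + 1)*(p - 1)
(4) = (s - 3)*(s^4 - 9*s^2 + 4*s + 12) = (s - 3)*(s + 1)*(s^3 - s^2 - 8*s + 12) = (s - 3)*(s + 1)*(s + 3)*(s^2 - 4*s + 4) = (s - 3)*(s - 2)*(s + 1)*(s + 3)*(s - 2)
(5) = (t - 1)*(t^3 - 2*t^2 - 5*t + 6) = (t - 1)^2*(t^2 - t - 6) = (t - 3)*(t - 1)^2*(t + 2)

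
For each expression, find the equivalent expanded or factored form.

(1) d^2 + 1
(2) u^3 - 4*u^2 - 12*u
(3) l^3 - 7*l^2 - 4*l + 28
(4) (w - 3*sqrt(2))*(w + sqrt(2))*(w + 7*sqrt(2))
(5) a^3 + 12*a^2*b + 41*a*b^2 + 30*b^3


(1) = (d - I)*(d + I)
(2) = u*(u - 6)*(u + 2)
(3) = (l - 7)*(l - 2)*(l + 2)
(4) = w^3 + 5*sqrt(2)*w^2 - 34*w - 42*sqrt(2)
(5) = (a + b)*(a + 5*b)*(a + 6*b)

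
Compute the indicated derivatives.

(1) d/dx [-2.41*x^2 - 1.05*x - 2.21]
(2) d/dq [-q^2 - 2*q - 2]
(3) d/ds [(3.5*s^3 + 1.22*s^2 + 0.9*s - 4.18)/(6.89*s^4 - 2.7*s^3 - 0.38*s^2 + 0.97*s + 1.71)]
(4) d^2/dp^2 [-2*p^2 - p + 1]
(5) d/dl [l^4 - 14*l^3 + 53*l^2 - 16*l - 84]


(1) = -4.82*x - 1.05
(2) = -2*q - 2
(3) = (-24.115*s^6 - 16.8116*s^5 - 16.639*s^4 + 126.8508*s^3 - 14.3776*s^2 + 0.9956*s + 5.5936)/(47.4721*s^8 - 37.206*s^7 + 2.0536*s^6 + 15.4186*s^5 + 18.4702*s^4 - 9.9712*s^3 - 0.3587*s^2 + 3.3174*s + 2.9241)
(4) = -4
(5) = 4*l^3 - 42*l^2 + 106*l - 16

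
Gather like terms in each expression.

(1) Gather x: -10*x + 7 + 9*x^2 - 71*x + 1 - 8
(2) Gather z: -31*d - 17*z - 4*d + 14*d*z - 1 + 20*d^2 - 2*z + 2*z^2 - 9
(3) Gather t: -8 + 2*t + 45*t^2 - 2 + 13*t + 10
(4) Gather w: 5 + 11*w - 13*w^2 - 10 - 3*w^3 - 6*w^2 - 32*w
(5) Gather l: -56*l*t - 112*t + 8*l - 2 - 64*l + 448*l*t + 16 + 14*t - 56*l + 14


(1) = 9*x^2 - 81*x
(2) = 20*d^2 - 35*d + 2*z^2 + z*(14*d - 19) - 10
(3) = 45*t^2 + 15*t
(4) = -3*w^3 - 19*w^2 - 21*w - 5
(5) = l*(392*t - 112) - 98*t + 28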